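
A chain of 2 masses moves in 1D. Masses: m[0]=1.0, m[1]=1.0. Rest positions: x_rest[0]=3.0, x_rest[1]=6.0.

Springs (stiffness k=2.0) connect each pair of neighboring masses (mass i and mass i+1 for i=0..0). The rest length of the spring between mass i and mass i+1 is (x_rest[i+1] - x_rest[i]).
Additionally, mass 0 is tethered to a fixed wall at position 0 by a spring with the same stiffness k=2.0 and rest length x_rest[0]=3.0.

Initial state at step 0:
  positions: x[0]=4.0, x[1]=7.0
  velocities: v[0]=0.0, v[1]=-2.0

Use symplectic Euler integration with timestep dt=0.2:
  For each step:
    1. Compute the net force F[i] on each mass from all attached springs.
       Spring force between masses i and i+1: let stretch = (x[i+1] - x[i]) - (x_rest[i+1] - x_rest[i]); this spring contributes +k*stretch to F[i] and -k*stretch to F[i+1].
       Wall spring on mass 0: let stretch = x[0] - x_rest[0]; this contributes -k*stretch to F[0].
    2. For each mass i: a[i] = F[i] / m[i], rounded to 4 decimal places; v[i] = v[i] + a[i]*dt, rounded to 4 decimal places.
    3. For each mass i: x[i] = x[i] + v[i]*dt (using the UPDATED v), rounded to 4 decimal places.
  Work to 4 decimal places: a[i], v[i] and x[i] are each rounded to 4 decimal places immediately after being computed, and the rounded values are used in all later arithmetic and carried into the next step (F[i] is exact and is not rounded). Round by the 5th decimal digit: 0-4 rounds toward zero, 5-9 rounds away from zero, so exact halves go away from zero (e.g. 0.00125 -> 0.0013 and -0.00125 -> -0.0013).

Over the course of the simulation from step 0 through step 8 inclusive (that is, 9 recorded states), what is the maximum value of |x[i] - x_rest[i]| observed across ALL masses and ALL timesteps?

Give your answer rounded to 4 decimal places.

Answer: 1.3639

Derivation:
Step 0: x=[4.0000 7.0000] v=[0.0000 -2.0000]
Step 1: x=[3.9200 6.6000] v=[-0.4000 -2.0000]
Step 2: x=[3.7408 6.2256] v=[-0.8960 -1.8720]
Step 3: x=[3.4611 5.8924] v=[-1.3984 -1.6659]
Step 4: x=[3.0990 5.6047] v=[-1.8103 -1.4384]
Step 5: x=[2.6895 5.3566] v=[-2.0476 -1.2407]
Step 6: x=[2.2782 5.1351] v=[-2.0566 -1.1075]
Step 7: x=[1.9132 4.9250] v=[-1.8251 -1.0503]
Step 8: x=[1.6361 4.7140] v=[-1.3857 -1.0550]
Max displacement = 1.3639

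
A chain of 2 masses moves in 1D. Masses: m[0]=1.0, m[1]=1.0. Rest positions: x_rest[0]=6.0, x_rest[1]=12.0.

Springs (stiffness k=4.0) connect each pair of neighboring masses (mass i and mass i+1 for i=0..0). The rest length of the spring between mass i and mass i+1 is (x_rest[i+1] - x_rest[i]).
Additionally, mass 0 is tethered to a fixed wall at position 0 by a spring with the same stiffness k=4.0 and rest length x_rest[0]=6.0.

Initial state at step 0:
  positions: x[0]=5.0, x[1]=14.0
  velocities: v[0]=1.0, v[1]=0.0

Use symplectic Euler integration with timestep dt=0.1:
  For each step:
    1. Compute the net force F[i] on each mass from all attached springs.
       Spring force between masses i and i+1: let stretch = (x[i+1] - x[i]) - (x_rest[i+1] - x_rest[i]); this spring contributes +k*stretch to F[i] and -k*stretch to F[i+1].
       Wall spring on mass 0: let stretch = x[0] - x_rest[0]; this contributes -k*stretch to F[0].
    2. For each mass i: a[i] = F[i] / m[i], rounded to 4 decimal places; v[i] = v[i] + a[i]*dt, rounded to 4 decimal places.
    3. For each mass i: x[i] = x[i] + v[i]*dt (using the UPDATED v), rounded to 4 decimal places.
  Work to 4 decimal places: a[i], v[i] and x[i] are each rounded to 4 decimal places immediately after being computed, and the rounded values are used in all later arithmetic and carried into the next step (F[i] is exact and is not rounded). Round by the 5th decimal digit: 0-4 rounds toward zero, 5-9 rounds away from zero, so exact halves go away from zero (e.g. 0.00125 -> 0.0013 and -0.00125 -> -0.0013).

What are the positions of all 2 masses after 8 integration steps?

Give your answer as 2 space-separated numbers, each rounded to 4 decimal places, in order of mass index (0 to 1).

Answer: 8.1349 11.7868

Derivation:
Step 0: x=[5.0000 14.0000] v=[1.0000 0.0000]
Step 1: x=[5.2600 13.8800] v=[2.6000 -1.2000]
Step 2: x=[5.6544 13.6552] v=[3.9440 -2.2480]
Step 3: x=[6.1427 13.3504] v=[4.8826 -3.0483]
Step 4: x=[6.6736 12.9973] v=[5.3086 -3.5314]
Step 5: x=[7.1905 12.6312] v=[5.1686 -3.6609]
Step 6: x=[7.6374 12.2875] v=[4.4687 -3.4372]
Step 7: x=[7.9648 11.9978] v=[3.2738 -2.8972]
Step 8: x=[8.1349 11.7868] v=[1.7011 -2.1104]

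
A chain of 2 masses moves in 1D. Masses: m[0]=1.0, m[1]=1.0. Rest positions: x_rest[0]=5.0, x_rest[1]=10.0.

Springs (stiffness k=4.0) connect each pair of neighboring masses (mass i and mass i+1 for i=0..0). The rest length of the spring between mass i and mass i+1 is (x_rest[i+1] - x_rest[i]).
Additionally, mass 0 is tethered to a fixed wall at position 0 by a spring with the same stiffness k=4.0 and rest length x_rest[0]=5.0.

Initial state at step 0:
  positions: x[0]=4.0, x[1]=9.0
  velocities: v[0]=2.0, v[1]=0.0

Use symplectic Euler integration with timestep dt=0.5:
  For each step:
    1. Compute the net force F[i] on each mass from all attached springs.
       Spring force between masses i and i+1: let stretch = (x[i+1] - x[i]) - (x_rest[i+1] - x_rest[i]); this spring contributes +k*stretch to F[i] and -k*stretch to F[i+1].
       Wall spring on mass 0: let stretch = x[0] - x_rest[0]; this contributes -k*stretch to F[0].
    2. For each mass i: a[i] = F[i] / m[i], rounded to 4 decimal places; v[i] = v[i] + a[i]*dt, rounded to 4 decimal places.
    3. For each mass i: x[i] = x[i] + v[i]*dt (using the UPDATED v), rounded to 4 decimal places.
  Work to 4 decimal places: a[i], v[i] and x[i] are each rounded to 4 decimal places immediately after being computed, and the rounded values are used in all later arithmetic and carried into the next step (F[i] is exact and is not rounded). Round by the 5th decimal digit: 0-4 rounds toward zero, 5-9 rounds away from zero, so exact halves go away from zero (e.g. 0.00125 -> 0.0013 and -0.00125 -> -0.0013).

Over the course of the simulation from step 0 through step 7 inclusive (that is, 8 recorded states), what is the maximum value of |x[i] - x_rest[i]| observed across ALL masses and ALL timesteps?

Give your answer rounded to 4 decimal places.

Step 0: x=[4.0000 9.0000] v=[2.0000 0.0000]
Step 1: x=[6.0000 9.0000] v=[4.0000 0.0000]
Step 2: x=[5.0000 11.0000] v=[-2.0000 4.0000]
Step 3: x=[5.0000 12.0000] v=[0.0000 2.0000]
Step 4: x=[7.0000 11.0000] v=[4.0000 -2.0000]
Step 5: x=[6.0000 11.0000] v=[-2.0000 0.0000]
Step 6: x=[4.0000 11.0000] v=[-4.0000 0.0000]
Step 7: x=[5.0000 9.0000] v=[2.0000 -4.0000]
Max displacement = 2.0000

Answer: 2.0000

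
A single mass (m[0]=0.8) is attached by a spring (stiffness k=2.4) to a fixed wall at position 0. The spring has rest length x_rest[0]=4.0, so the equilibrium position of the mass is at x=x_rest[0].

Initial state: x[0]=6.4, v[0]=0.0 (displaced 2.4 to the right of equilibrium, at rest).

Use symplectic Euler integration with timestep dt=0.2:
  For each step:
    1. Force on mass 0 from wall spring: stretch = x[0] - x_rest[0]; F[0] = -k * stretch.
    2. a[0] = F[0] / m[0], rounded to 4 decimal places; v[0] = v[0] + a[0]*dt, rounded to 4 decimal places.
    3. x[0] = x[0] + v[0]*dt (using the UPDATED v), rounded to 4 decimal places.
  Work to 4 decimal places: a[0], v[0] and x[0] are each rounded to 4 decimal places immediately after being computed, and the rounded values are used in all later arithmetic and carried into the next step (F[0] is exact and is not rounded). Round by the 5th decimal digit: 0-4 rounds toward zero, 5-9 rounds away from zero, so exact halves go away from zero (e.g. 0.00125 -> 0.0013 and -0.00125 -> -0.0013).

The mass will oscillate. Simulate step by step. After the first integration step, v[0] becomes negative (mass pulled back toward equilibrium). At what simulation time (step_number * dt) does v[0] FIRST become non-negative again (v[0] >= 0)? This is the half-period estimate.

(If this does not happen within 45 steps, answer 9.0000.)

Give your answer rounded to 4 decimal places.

Answer: 2.0000

Derivation:
Step 0: x=[6.4000] v=[0.0000]
Step 1: x=[6.1120] v=[-1.4400]
Step 2: x=[5.5706] v=[-2.7072]
Step 3: x=[4.8407] v=[-3.6496]
Step 4: x=[4.0099] v=[-4.1540]
Step 5: x=[3.1779] v=[-4.1599]
Step 6: x=[2.4446] v=[-3.6666]
Step 7: x=[1.8979] v=[-2.7334]
Step 8: x=[1.6035] v=[-1.4721]
Step 9: x=[1.5967] v=[-0.0342]
Step 10: x=[1.8783] v=[1.4078]
First v>=0 after going negative at step 10, time=2.0000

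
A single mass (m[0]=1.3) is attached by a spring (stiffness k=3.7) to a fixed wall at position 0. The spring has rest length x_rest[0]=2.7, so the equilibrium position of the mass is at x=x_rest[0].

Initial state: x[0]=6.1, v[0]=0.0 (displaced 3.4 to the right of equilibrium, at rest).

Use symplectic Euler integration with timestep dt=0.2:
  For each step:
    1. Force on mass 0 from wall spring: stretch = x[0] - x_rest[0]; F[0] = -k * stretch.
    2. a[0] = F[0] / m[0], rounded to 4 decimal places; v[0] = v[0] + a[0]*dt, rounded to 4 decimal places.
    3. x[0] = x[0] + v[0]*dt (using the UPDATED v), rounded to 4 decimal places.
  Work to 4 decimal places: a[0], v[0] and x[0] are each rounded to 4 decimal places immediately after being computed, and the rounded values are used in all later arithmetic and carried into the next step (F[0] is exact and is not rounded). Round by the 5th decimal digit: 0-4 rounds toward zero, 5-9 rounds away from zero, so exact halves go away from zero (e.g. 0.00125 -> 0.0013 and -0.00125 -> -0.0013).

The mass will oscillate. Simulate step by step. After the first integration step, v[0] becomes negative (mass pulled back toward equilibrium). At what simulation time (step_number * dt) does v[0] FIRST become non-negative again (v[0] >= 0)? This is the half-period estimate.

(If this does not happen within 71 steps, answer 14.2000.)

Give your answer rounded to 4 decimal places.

Answer: 2.0000

Derivation:
Step 0: x=[6.1000] v=[0.0000]
Step 1: x=[5.7129] v=[-1.9354]
Step 2: x=[4.9828] v=[-3.6504]
Step 3: x=[3.9928] v=[-4.9498]
Step 4: x=[2.8557] v=[-5.6857]
Step 5: x=[1.7008] v=[-5.7743]
Step 6: x=[0.6597] v=[-5.2055]
Step 7: x=[-0.1491] v=[-4.0441]
Step 8: x=[-0.6336] v=[-2.4223]
Step 9: x=[-0.7385] v=[-0.5247]
Step 10: x=[-0.4520] v=[1.4326]
First v>=0 after going negative at step 10, time=2.0000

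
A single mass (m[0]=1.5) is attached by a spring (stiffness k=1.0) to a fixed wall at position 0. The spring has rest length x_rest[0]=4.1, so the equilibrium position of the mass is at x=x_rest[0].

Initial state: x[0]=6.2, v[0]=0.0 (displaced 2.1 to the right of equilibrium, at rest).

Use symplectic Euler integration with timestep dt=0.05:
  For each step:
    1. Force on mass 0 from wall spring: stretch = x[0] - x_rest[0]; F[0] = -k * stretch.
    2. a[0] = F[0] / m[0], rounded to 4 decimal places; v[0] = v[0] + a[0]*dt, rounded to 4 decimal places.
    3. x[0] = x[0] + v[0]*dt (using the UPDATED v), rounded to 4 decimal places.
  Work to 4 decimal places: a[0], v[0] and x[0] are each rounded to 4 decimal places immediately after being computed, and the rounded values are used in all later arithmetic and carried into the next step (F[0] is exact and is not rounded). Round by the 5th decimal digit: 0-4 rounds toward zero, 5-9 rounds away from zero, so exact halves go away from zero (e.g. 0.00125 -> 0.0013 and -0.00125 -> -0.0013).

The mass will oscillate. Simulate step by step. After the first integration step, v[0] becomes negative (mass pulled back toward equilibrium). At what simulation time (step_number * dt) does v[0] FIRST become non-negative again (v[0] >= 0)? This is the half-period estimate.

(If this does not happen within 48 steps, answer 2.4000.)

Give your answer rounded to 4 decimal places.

Step 0: x=[6.2000] v=[0.0000]
Step 1: x=[6.1965] v=[-0.0700]
Step 2: x=[6.1895] v=[-0.1399]
Step 3: x=[6.1790] v=[-0.2096]
Step 4: x=[6.1651] v=[-0.2789]
Step 5: x=[6.1477] v=[-0.3477]
Step 6: x=[6.1269] v=[-0.4160]
Step 7: x=[6.1027] v=[-0.4836]
Step 8: x=[6.0752] v=[-0.5504]
Step 9: x=[6.0444] v=[-0.6162]
Step 10: x=[6.0104] v=[-0.6810]
Step 11: x=[5.9732] v=[-0.7447]
Step 12: x=[5.9328] v=[-0.8071]
Step 13: x=[5.8894] v=[-0.8682]
Step 14: x=[5.8430] v=[-0.9278]
Step 15: x=[5.7937] v=[-0.9859]
Step 16: x=[5.7416] v=[-1.0424]
Step 17: x=[5.6867] v=[-1.0971]
Step 18: x=[5.6292] v=[-1.1500]
Step 19: x=[5.5692] v=[-1.2010]
Step 20: x=[5.5067] v=[-1.2500]
Step 21: x=[5.4419] v=[-1.2969]
Step 22: x=[5.3748] v=[-1.3416]
Step 23: x=[5.3056] v=[-1.3841]
Step 24: x=[5.2344] v=[-1.4243]
Step 25: x=[5.1613] v=[-1.4621]
Step 26: x=[5.0864] v=[-1.4975]
Step 27: x=[5.0099] v=[-1.5304]
Step 28: x=[4.9319] v=[-1.5607]
Step 29: x=[4.8525] v=[-1.5884]
Step 30: x=[4.7718] v=[-1.6135]
Step 31: x=[4.6900] v=[-1.6359]
Step 32: x=[4.6072] v=[-1.6556]
Step 33: x=[4.5236] v=[-1.6725]
Step 34: x=[4.4393] v=[-1.6866]
Step 35: x=[4.3544] v=[-1.6979]
Step 36: x=[4.2691] v=[-1.7064]
Step 37: x=[4.1835] v=[-1.7120]
Step 38: x=[4.0978] v=[-1.7148]
Step 39: x=[4.0121] v=[-1.7147]
Step 40: x=[3.9265] v=[-1.7118]
Step 41: x=[3.8412] v=[-1.7060]
Step 42: x=[3.7563] v=[-1.6974]
Step 43: x=[3.6720] v=[-1.6859]
Step 44: x=[3.5884] v=[-1.6716]
Step 45: x=[3.5057] v=[-1.6545]
Step 46: x=[3.4240] v=[-1.6347]
Step 47: x=[3.3434] v=[-1.6122]
Step 48: x=[3.2641] v=[-1.5870]
v[0] did not become non-negative within 48 steps; using fallback time=2.4000

Answer: 2.4000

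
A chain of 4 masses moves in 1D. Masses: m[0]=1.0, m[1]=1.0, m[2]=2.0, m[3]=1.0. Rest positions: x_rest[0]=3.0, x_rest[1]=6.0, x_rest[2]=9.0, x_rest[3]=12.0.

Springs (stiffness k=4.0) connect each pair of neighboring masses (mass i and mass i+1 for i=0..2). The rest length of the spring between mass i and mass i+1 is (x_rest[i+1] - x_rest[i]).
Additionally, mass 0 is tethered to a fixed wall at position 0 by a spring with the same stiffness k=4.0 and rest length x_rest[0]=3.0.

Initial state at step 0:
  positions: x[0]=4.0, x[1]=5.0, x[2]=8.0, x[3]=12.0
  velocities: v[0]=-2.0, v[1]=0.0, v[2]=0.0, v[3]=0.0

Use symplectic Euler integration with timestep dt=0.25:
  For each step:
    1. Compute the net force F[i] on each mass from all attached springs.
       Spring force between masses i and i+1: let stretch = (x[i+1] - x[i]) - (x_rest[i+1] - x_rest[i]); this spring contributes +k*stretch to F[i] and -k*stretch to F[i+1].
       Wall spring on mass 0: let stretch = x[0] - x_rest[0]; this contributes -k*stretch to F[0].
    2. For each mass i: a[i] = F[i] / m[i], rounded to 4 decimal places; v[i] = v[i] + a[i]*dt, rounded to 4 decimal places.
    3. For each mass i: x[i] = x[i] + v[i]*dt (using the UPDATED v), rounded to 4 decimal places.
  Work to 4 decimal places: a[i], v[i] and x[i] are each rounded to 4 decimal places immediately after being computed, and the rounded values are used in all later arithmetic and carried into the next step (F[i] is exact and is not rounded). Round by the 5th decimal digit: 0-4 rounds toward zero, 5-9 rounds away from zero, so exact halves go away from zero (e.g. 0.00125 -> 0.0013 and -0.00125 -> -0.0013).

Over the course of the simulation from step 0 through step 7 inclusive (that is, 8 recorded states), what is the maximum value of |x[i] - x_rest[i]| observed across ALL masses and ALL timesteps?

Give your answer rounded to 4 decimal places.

Step 0: x=[4.0000 5.0000 8.0000 12.0000] v=[-2.0000 0.0000 0.0000 0.0000]
Step 1: x=[2.7500 5.5000 8.1250 11.7500] v=[-5.0000 2.0000 0.5000 -1.0000]
Step 2: x=[1.5000 5.9688 8.3750 11.3438] v=[-5.0000 1.8750 1.0000 -1.6250]
Step 3: x=[0.9922 5.9219 8.6953 10.9454] v=[-2.0312 -0.1876 1.2813 -1.5938]
Step 4: x=[1.4688 5.3359 8.9502 10.7344] v=[1.9063 -2.3439 1.0197 -0.8439]
Step 5: x=[2.5450 4.6867 8.9764 10.8274] v=[4.3046 -2.5967 0.1047 0.3719]
Step 6: x=[3.5203 4.5745 8.6977 11.2076] v=[3.9013 -0.4487 -1.1147 1.5209]
Step 7: x=[3.8791 5.2296 8.2174 11.7104] v=[1.4352 2.6203 -1.9214 2.0110]
Max displacement = 2.0078

Answer: 2.0078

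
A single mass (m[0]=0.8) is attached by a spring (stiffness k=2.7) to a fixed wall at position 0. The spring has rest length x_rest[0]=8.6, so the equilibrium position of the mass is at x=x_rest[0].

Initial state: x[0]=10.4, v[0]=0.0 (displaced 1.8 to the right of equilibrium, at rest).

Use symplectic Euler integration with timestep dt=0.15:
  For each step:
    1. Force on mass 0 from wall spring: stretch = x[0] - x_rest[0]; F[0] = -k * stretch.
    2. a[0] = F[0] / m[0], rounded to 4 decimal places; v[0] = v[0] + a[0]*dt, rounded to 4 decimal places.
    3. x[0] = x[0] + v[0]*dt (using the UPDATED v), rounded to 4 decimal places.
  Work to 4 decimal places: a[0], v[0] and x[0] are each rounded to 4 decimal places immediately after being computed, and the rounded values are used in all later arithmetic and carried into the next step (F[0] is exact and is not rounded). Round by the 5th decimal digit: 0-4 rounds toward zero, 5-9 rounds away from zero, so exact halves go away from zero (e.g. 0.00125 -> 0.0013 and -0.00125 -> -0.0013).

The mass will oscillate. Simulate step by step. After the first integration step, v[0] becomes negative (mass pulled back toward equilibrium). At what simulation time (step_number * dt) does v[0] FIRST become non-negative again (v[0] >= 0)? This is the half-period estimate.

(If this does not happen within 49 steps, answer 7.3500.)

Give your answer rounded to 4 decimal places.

Step 0: x=[10.4000] v=[0.0000]
Step 1: x=[10.2633] v=[-0.9113]
Step 2: x=[10.0003] v=[-1.7533]
Step 3: x=[9.6310] v=[-2.4622]
Step 4: x=[9.1834] v=[-2.9841]
Step 5: x=[8.6915] v=[-3.2795]
Step 6: x=[8.1926] v=[-3.3258]
Step 7: x=[7.7247] v=[-3.1196]
Step 8: x=[7.3232] v=[-2.6765]
Step 9: x=[7.0187] v=[-2.0301]
Step 10: x=[6.8343] v=[-1.2296]
Step 11: x=[6.7839] v=[-0.3357]
Step 12: x=[6.8715] v=[0.5837]
First v>=0 after going negative at step 12, time=1.8000

Answer: 1.8000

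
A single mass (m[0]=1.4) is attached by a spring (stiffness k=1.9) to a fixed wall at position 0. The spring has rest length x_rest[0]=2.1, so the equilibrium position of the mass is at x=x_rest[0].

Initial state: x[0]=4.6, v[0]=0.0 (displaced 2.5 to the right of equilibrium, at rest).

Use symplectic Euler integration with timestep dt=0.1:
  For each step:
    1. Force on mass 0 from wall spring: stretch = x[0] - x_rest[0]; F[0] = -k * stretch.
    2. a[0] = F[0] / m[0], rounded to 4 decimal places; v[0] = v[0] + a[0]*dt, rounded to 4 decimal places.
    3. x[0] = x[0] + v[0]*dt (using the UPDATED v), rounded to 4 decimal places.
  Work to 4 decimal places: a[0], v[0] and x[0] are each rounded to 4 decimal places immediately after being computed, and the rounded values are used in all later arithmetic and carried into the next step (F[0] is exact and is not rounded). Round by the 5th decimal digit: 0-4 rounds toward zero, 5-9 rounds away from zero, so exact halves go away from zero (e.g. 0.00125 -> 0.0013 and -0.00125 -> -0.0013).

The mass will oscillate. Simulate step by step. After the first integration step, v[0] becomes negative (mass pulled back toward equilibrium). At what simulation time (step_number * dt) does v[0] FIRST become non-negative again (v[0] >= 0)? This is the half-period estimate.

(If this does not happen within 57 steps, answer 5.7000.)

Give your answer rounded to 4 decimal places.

Answer: 2.7000

Derivation:
Step 0: x=[4.6000] v=[0.0000]
Step 1: x=[4.5661] v=[-0.3393]
Step 2: x=[4.4987] v=[-0.6740]
Step 3: x=[4.3988] v=[-0.9995]
Step 4: x=[4.2677] v=[-1.3115]
Step 5: x=[4.1071] v=[-1.6057]
Step 6: x=[3.9193] v=[-1.8781]
Step 7: x=[3.7068] v=[-2.1250]
Step 8: x=[3.4725] v=[-2.3431]
Step 9: x=[3.2196] v=[-2.5294]
Step 10: x=[2.9515] v=[-2.6814]
Step 11: x=[2.6718] v=[-2.7970]
Step 12: x=[2.3843] v=[-2.8746]
Step 13: x=[2.0930] v=[-2.9132]
Step 14: x=[1.8018] v=[-2.9123]
Step 15: x=[1.5146] v=[-2.8718]
Step 16: x=[1.2354] v=[-2.7924]
Step 17: x=[0.9679] v=[-2.6751]
Step 18: x=[0.7158] v=[-2.5215]
Step 19: x=[0.4824] v=[-2.3336]
Step 20: x=[0.2710] v=[-2.1141]
Step 21: x=[0.0844] v=[-1.8659]
Step 22: x=[-0.0748] v=[-1.5924]
Step 23: x=[-0.2045] v=[-1.2973]
Step 24: x=[-0.3030] v=[-0.9846]
Step 25: x=[-0.3689] v=[-0.6585]
Step 26: x=[-0.4012] v=[-0.3234]
Step 27: x=[-0.3996] v=[0.0161]
First v>=0 after going negative at step 27, time=2.7000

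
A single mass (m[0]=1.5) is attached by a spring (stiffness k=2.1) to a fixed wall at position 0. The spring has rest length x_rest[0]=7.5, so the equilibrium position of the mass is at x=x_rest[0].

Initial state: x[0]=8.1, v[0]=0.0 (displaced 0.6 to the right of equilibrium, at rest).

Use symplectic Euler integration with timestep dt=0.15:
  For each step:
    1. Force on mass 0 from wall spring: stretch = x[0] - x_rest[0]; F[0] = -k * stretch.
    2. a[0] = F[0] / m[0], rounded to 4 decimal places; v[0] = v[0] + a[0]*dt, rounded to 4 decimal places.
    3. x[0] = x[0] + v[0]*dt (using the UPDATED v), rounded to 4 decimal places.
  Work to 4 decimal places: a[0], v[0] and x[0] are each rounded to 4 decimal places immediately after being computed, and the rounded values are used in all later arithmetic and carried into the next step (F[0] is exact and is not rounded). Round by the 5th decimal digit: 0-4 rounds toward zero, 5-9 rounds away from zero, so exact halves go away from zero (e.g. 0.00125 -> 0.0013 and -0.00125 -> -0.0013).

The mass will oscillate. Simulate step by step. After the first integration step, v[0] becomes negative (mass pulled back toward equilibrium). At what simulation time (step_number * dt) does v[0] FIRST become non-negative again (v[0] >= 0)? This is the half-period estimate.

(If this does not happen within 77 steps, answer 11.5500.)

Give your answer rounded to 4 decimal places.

Step 0: x=[8.1000] v=[0.0000]
Step 1: x=[8.0811] v=[-0.1260]
Step 2: x=[8.0439] v=[-0.2480]
Step 3: x=[7.9896] v=[-0.3622]
Step 4: x=[7.9199] v=[-0.4650]
Step 5: x=[7.8369] v=[-0.5532]
Step 6: x=[7.7433] v=[-0.6240]
Step 7: x=[7.6420] v=[-0.6751]
Step 8: x=[7.5363] v=[-0.7049]
Step 9: x=[7.4294] v=[-0.7125]
Step 10: x=[7.3247] v=[-0.6977]
Step 11: x=[7.2256] v=[-0.6609]
Step 12: x=[7.1351] v=[-0.6033]
Step 13: x=[7.0561] v=[-0.5267]
Step 14: x=[6.9911] v=[-0.4335]
Step 15: x=[6.9421] v=[-0.3266]
Step 16: x=[6.9107] v=[-0.2094]
Step 17: x=[6.8978] v=[-0.0857]
Step 18: x=[6.9039] v=[0.0408]
First v>=0 after going negative at step 18, time=2.7000

Answer: 2.7000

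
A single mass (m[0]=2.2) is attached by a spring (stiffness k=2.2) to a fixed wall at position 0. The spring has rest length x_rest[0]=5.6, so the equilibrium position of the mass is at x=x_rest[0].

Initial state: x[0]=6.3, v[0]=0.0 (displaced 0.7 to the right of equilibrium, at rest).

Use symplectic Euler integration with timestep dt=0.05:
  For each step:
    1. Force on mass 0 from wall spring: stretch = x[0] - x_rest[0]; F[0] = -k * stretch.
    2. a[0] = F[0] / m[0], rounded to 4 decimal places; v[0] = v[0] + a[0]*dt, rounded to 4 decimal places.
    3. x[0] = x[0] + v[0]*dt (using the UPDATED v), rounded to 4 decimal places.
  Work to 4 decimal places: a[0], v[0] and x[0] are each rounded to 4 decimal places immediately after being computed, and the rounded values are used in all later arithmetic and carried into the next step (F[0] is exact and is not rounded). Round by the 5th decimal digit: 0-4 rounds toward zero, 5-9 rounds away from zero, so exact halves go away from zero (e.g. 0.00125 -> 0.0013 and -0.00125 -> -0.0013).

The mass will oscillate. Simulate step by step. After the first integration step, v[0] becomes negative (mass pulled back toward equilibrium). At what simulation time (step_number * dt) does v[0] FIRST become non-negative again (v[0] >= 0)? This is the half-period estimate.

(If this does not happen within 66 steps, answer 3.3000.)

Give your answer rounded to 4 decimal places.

Answer: 3.1500

Derivation:
Step 0: x=[6.3000] v=[0.0000]
Step 1: x=[6.2983] v=[-0.0350]
Step 2: x=[6.2948] v=[-0.0699]
Step 3: x=[6.2896] v=[-0.1046]
Step 4: x=[6.2826] v=[-0.1391]
Step 5: x=[6.2739] v=[-0.1732]
Step 6: x=[6.2636] v=[-0.2069]
Step 7: x=[6.2516] v=[-0.2401]
Step 8: x=[6.2380] v=[-0.2727]
Step 9: x=[6.2228] v=[-0.3046]
Step 10: x=[6.2060] v=[-0.3357]
Step 11: x=[6.1877] v=[-0.3660]
Step 12: x=[6.1679] v=[-0.3954]
Step 13: x=[6.1467] v=[-0.4238]
Step 14: x=[6.1241] v=[-0.4511]
Step 15: x=[6.1002] v=[-0.4773]
Step 16: x=[6.0751] v=[-0.5023]
Step 17: x=[6.0488] v=[-0.5261]
Step 18: x=[6.0214] v=[-0.5485]
Step 19: x=[5.9929] v=[-0.5696]
Step 20: x=[5.9634] v=[-0.5892]
Step 21: x=[5.9330] v=[-0.6074]
Step 22: x=[5.9018] v=[-0.6241]
Step 23: x=[5.8698] v=[-0.6392]
Step 24: x=[5.8372] v=[-0.6527]
Step 25: x=[5.8040] v=[-0.6646]
Step 26: x=[5.7703] v=[-0.6748]
Step 27: x=[5.7361] v=[-0.6833]
Step 28: x=[5.7016] v=[-0.6901]
Step 29: x=[5.6668] v=[-0.6952]
Step 30: x=[5.6319] v=[-0.6985]
Step 31: x=[5.5969] v=[-0.7001]
Step 32: x=[5.5619] v=[-0.6999]
Step 33: x=[5.5270] v=[-0.6980]
Step 34: x=[5.4923] v=[-0.6944]
Step 35: x=[5.4579] v=[-0.6890]
Step 36: x=[5.4238] v=[-0.6819]
Step 37: x=[5.3901] v=[-0.6731]
Step 38: x=[5.3570] v=[-0.6626]
Step 39: x=[5.3245] v=[-0.6505]
Step 40: x=[5.2927] v=[-0.6367]
Step 41: x=[5.2616] v=[-0.6213]
Step 42: x=[5.2314] v=[-0.6044]
Step 43: x=[5.2021] v=[-0.5860]
Step 44: x=[5.1738] v=[-0.5661]
Step 45: x=[5.1466] v=[-0.5448]
Step 46: x=[5.1205] v=[-0.5221]
Step 47: x=[5.0956] v=[-0.4981]
Step 48: x=[5.0720] v=[-0.4729]
Step 49: x=[5.0497] v=[-0.4465]
Step 50: x=[5.0288] v=[-0.4190]
Step 51: x=[5.0093] v=[-0.3904]
Step 52: x=[4.9913] v=[-0.3609]
Step 53: x=[4.9748] v=[-0.3305]
Step 54: x=[4.9598] v=[-0.2992]
Step 55: x=[4.9464] v=[-0.2672]
Step 56: x=[4.9347] v=[-0.2345]
Step 57: x=[4.9246] v=[-0.2012]
Step 58: x=[4.9162] v=[-0.1674]
Step 59: x=[4.9095] v=[-0.1332]
Step 60: x=[4.9046] v=[-0.0987]
Step 61: x=[4.9014] v=[-0.0639]
Step 62: x=[4.9000] v=[-0.0290]
Step 63: x=[4.9003] v=[0.0060]
First v>=0 after going negative at step 63, time=3.1500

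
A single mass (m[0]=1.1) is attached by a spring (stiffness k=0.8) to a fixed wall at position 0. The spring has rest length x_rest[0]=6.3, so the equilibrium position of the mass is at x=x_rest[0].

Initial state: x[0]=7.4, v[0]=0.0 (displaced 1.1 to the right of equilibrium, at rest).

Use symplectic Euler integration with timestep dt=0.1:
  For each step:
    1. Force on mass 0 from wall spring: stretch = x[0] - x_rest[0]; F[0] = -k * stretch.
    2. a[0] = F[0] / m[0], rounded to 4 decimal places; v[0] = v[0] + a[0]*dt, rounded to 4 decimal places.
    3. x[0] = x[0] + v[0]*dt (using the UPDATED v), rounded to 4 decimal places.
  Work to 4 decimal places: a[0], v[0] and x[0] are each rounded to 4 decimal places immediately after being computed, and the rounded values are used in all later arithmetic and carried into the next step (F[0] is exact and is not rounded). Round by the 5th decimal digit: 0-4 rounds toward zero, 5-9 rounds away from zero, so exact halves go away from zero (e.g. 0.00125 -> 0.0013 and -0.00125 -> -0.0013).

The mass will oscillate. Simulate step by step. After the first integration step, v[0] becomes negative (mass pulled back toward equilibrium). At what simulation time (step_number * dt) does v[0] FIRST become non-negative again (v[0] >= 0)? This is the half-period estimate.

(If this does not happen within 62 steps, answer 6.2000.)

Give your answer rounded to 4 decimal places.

Step 0: x=[7.4000] v=[0.0000]
Step 1: x=[7.3920] v=[-0.0800]
Step 2: x=[7.3761] v=[-0.1594]
Step 3: x=[7.3523] v=[-0.2377]
Step 4: x=[7.3209] v=[-0.3142]
Step 5: x=[7.2821] v=[-0.3885]
Step 6: x=[7.2361] v=[-0.4599]
Step 7: x=[7.1833] v=[-0.5280]
Step 8: x=[7.1241] v=[-0.5922]
Step 9: x=[7.0589] v=[-0.6521]
Step 10: x=[6.9882] v=[-0.7073]
Step 11: x=[6.9125] v=[-0.7574]
Step 12: x=[6.8323] v=[-0.8020]
Step 13: x=[6.7482] v=[-0.8407]
Step 14: x=[6.6609] v=[-0.8733]
Step 15: x=[6.5709] v=[-0.8996]
Step 16: x=[6.4790] v=[-0.9193]
Step 17: x=[6.3858] v=[-0.9323]
Step 18: x=[6.2920] v=[-0.9385]
Step 19: x=[6.1982] v=[-0.9379]
Step 20: x=[6.1052] v=[-0.9305]
Step 21: x=[6.0136] v=[-0.9163]
Step 22: x=[5.9241] v=[-0.8955]
Step 23: x=[5.8373] v=[-0.8682]
Step 24: x=[5.7538] v=[-0.8346]
Step 25: x=[5.6743] v=[-0.7949]
Step 26: x=[5.5994] v=[-0.7494]
Step 27: x=[5.5296] v=[-0.6985]
Step 28: x=[5.4654] v=[-0.6425]
Step 29: x=[5.4072] v=[-0.5818]
Step 30: x=[5.3555] v=[-0.5169]
Step 31: x=[5.3107] v=[-0.4482]
Step 32: x=[5.2731] v=[-0.3763]
Step 33: x=[5.2429] v=[-0.3016]
Step 34: x=[5.2204] v=[-0.2247]
Step 35: x=[5.2058] v=[-0.1462]
Step 36: x=[5.1991] v=[-0.0666]
Step 37: x=[5.2005] v=[0.0135]
First v>=0 after going negative at step 37, time=3.7000

Answer: 3.7000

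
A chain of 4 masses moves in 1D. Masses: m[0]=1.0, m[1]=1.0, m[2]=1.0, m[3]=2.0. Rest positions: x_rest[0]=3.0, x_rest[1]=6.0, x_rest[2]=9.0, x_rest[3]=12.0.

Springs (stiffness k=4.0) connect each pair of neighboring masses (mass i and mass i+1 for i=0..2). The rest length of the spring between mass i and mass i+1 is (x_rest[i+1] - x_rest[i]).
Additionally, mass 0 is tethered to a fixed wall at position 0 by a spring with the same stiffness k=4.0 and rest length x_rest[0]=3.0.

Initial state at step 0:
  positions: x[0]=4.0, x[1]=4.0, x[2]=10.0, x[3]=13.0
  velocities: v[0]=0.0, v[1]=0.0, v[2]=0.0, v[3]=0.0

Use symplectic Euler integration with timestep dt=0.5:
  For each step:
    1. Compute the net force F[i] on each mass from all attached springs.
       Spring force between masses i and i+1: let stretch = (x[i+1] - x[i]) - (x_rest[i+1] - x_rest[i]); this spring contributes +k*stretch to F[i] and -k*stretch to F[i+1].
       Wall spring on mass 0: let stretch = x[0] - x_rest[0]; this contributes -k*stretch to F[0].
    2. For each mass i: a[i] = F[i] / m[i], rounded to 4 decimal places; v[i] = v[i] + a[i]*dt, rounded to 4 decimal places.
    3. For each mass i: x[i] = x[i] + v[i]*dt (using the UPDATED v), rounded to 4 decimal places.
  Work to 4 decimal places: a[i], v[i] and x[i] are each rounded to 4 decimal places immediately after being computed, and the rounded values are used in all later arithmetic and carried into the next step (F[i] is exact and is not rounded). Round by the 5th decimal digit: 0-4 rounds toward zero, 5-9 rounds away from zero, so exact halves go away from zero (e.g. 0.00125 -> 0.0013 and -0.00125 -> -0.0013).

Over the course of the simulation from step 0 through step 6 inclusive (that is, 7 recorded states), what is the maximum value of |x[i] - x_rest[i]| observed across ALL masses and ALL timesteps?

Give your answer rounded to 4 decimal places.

Step 0: x=[4.0000 4.0000 10.0000 13.0000] v=[0.0000 0.0000 0.0000 0.0000]
Step 1: x=[0.0000 10.0000 7.0000 13.0000] v=[-8.0000 12.0000 -6.0000 0.0000]
Step 2: x=[6.0000 3.0000 13.0000 11.5000] v=[12.0000 -14.0000 12.0000 -3.0000]
Step 3: x=[3.0000 9.0000 7.5000 12.2500] v=[-6.0000 12.0000 -11.0000 1.5000]
Step 4: x=[3.0000 7.5000 8.2500 12.1250] v=[0.0000 -3.0000 1.5000 -0.2500]
Step 5: x=[4.5000 2.2500 12.1250 11.5625] v=[3.0000 -10.5000 7.7500 -1.1250]
Step 6: x=[-0.7500 9.1250 5.5625 12.7813] v=[-10.5000 13.7500 -13.1250 2.4375]
Max displacement = 4.0000

Answer: 4.0000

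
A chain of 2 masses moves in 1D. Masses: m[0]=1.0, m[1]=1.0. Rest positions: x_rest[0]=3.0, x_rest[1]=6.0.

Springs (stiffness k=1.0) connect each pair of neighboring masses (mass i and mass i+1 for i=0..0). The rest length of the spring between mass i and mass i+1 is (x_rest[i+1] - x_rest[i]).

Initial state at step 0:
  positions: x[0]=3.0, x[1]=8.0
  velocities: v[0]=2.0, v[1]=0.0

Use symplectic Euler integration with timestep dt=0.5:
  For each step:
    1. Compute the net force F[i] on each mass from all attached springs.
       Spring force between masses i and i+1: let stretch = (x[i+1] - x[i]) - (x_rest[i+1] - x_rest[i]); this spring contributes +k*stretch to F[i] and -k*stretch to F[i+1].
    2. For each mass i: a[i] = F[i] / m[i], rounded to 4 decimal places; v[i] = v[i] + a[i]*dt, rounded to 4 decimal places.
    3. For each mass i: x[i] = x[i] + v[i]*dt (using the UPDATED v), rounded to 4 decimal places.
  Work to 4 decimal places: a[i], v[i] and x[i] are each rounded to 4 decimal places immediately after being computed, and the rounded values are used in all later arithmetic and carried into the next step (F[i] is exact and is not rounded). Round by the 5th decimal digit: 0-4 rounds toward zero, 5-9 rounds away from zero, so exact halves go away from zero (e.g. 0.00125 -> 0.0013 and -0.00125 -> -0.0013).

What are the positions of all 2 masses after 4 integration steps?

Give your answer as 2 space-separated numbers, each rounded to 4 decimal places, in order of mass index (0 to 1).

Answer: 7.2500 7.7500

Derivation:
Step 0: x=[3.0000 8.0000] v=[2.0000 0.0000]
Step 1: x=[4.5000 7.5000] v=[3.0000 -1.0000]
Step 2: x=[6.0000 7.0000] v=[3.0000 -1.0000]
Step 3: x=[7.0000 7.0000] v=[2.0000 0.0000]
Step 4: x=[7.2500 7.7500] v=[0.5000 1.5000]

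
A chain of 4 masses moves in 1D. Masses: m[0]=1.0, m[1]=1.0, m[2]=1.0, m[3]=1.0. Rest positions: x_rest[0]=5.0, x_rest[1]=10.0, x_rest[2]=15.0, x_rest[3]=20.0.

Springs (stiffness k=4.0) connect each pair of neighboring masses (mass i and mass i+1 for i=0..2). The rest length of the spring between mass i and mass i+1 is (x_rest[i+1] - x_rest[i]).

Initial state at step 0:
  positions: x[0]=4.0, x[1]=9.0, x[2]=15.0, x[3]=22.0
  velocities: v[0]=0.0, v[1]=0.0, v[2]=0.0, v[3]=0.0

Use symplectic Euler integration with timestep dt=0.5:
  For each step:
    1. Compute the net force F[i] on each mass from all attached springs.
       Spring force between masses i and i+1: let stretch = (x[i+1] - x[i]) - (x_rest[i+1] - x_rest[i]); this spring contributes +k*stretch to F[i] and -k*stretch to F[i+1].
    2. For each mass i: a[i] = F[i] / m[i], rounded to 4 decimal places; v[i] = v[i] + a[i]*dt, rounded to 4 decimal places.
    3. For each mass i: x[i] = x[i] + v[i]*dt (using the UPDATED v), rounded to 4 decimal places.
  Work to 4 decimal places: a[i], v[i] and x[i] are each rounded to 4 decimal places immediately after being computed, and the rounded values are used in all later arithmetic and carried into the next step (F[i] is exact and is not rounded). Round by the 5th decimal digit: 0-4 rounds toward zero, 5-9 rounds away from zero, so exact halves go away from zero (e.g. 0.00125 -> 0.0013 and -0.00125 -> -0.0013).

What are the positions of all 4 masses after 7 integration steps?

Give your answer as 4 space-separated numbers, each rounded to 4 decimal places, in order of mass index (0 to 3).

Step 0: x=[4.0000 9.0000 15.0000 22.0000] v=[0.0000 0.0000 0.0000 0.0000]
Step 1: x=[4.0000 10.0000 16.0000 20.0000] v=[0.0000 2.0000 2.0000 -4.0000]
Step 2: x=[5.0000 11.0000 15.0000 19.0000] v=[2.0000 2.0000 -2.0000 -2.0000]
Step 3: x=[7.0000 10.0000 14.0000 19.0000] v=[4.0000 -2.0000 -2.0000 0.0000]
Step 4: x=[7.0000 10.0000 14.0000 19.0000] v=[0.0000 0.0000 0.0000 0.0000]
Step 5: x=[5.0000 11.0000 15.0000 19.0000] v=[-4.0000 2.0000 2.0000 0.0000]
Step 6: x=[4.0000 10.0000 16.0000 20.0000] v=[-2.0000 -2.0000 2.0000 2.0000]
Step 7: x=[4.0000 9.0000 15.0000 22.0000] v=[0.0000 -2.0000 -2.0000 4.0000]

Answer: 4.0000 9.0000 15.0000 22.0000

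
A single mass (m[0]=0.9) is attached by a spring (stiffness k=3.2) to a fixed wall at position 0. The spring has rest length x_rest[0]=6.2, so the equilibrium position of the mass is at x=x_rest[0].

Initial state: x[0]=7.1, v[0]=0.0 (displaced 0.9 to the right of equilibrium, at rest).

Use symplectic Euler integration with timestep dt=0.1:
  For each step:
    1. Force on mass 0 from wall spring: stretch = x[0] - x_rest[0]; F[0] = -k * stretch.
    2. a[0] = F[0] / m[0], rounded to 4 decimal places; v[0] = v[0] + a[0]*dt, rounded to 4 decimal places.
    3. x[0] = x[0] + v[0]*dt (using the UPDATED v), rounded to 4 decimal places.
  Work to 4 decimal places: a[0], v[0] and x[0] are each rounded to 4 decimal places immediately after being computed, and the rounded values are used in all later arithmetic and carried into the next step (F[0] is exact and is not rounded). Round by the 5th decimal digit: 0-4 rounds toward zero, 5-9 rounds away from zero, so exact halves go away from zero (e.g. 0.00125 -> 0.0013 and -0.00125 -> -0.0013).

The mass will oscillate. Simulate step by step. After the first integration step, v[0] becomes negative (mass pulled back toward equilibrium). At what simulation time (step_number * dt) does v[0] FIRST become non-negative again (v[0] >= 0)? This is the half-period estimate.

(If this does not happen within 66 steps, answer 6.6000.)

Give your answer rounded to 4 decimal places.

Answer: 1.7000

Derivation:
Step 0: x=[7.1000] v=[0.0000]
Step 1: x=[7.0680] v=[-0.3200]
Step 2: x=[7.0051] v=[-0.6286]
Step 3: x=[6.9136] v=[-0.9149]
Step 4: x=[6.7967] v=[-1.1686]
Step 5: x=[6.6586] v=[-1.3808]
Step 6: x=[6.5042] v=[-1.5439]
Step 7: x=[6.3390] v=[-1.6521]
Step 8: x=[6.1689] v=[-1.7015]
Step 9: x=[5.9999] v=[-1.6904]
Step 10: x=[5.8380] v=[-1.6193]
Step 11: x=[5.6889] v=[-1.4906]
Step 12: x=[5.5580] v=[-1.3089]
Step 13: x=[5.4499] v=[-1.0806]
Step 14: x=[5.3685] v=[-0.8139]
Step 15: x=[5.3167] v=[-0.5183]
Step 16: x=[5.2963] v=[-0.2042]
Step 17: x=[5.3080] v=[0.1171]
First v>=0 after going negative at step 17, time=1.7000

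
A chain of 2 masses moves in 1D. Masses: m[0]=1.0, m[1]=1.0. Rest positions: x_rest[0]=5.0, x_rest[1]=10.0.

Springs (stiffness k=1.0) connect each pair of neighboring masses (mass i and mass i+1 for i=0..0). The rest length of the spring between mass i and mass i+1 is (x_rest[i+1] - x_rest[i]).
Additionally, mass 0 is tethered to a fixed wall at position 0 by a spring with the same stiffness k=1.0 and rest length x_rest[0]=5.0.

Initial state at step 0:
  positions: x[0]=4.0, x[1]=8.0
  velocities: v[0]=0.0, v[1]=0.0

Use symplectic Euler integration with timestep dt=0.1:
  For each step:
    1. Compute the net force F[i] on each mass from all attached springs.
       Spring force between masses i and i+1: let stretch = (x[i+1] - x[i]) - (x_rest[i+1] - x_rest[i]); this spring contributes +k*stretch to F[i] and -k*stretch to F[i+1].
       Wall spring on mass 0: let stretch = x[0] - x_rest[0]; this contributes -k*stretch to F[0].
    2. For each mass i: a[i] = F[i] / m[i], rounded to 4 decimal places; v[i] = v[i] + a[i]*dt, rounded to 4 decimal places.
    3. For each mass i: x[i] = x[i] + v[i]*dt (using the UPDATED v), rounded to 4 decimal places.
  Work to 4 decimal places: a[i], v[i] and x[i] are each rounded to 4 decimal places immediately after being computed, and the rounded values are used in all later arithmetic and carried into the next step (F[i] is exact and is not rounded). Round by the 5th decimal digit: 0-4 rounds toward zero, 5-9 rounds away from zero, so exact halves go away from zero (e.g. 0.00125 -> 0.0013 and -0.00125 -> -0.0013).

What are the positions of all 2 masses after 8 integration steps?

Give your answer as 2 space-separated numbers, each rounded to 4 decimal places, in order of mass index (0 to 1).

Step 0: x=[4.0000 8.0000] v=[0.0000 0.0000]
Step 1: x=[4.0000 8.0100] v=[0.0000 0.1000]
Step 2: x=[4.0001 8.0299] v=[0.0010 0.1990]
Step 3: x=[4.0005 8.0595] v=[0.0040 0.2960]
Step 4: x=[4.0015 8.0985] v=[0.0099 0.3901]
Step 5: x=[4.0035 8.1465] v=[0.0195 0.4804]
Step 6: x=[4.0069 8.2031] v=[0.0335 0.5661]
Step 7: x=[4.0121 8.2678] v=[0.0524 0.6465]
Step 8: x=[4.0198 8.3399] v=[0.0768 0.7209]

Answer: 4.0198 8.3399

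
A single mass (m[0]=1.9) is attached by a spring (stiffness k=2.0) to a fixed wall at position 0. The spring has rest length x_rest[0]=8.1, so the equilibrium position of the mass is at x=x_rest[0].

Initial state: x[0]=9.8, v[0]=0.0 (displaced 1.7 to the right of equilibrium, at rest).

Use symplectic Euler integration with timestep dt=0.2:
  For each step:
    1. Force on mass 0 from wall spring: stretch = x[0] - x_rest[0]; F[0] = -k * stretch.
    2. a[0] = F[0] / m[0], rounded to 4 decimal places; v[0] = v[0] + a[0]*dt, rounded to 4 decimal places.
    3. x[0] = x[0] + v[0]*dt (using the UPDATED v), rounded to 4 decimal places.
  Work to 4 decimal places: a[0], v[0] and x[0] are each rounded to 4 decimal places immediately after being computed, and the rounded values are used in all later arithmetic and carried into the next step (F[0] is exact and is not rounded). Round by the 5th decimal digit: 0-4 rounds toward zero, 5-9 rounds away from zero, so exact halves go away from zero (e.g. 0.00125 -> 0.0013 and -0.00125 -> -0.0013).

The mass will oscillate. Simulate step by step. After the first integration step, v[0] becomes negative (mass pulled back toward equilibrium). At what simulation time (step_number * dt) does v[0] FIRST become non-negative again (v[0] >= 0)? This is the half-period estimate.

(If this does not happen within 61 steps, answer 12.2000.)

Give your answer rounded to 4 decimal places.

Answer: 3.2000

Derivation:
Step 0: x=[9.8000] v=[0.0000]
Step 1: x=[9.7284] v=[-0.3579]
Step 2: x=[9.5883] v=[-0.7007]
Step 3: x=[9.3855] v=[-1.0140]
Step 4: x=[9.1286] v=[-1.2846]
Step 5: x=[8.8284] v=[-1.5011]
Step 6: x=[8.4975] v=[-1.6544]
Step 7: x=[8.1499] v=[-1.7381]
Step 8: x=[7.8002] v=[-1.7486]
Step 9: x=[7.4631] v=[-1.6855]
Step 10: x=[7.1528] v=[-1.5514]
Step 11: x=[6.8824] v=[-1.3520]
Step 12: x=[6.6633] v=[-1.0957]
Step 13: x=[6.5047] v=[-0.7932]
Step 14: x=[6.4132] v=[-0.4573]
Step 15: x=[6.3928] v=[-0.1022]
Step 16: x=[6.4442] v=[0.2572]
First v>=0 after going negative at step 16, time=3.2000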